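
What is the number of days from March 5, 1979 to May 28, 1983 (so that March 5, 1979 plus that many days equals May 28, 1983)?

Mar 5, 1979 → Mar 5, 1980: 366 days (Feb 29, 1980 is in that span).
Mar 5, 1980 → Mar 5, 1981: 365 days.
Mar 5, 1981 → Mar 5, 1982: 365 days.
Mar 5, 1982 → Mar 5, 1983: 365 days.
Mar 5, 1983 → Apr 5, 1983: 31 days (March has 31).
Apr 5, 1983 → May 5, 1983: 30 days (April has 30).
May 5, 1983 → May 28, 1983: 23 days.
Total: 1545 days.

1545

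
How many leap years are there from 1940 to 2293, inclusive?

87

Multiples of 4 in [1940,2293]: 89.
Of those, multiples of 100: 3 (not leap unless ÷400).
Multiples of 400: 1.
Leap years = 89 − 3 + 1 = 87.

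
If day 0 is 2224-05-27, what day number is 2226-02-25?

639

May 27, 2224 → May 27, 2225: 365 days.
May 27, 2225 → Jun 27, 2225: 31 days (May has 31).
Jun 27, 2225 → Jul 27, 2225: 30 days (June has 30).
Jul 27, 2225 → Aug 27, 2225: 31 days (July has 31).
Aug 27, 2225 → Sep 27, 2225: 31 days (August has 31).
Sep 27, 2225 → Oct 27, 2225: 30 days (September has 30).
Oct 27, 2225 → Nov 27, 2225: 31 days (October has 31).
Nov 27, 2225 → Dec 27, 2225: 30 days (November has 30).
Dec 27, 2225 → Jan 27, 2226: 31 days (December has 31).
Jan 27, 2226 → Feb 25, 2226: 29 days.
Total: 639 days.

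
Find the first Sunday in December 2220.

December 1, 2220 is a Friday.
The first Sunday is therefore December 3 (2 days later).

December 3, 2220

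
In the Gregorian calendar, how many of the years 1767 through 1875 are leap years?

26

Multiples of 4 in [1767,1875]: 27.
Of those, multiples of 100: 1 (not leap unless ÷400).
Multiples of 400: 0.
Leap years = 27 − 1 + 0 = 26.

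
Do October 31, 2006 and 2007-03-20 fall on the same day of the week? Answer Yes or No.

Yes

From Oct 31, 2006 to Mar 20, 2007 is 140 days.
140 mod 7 = 0, so they are the same weekday.
(Oct 31, 2006 is a Tuesday; Mar 20, 2007 is a Tuesday.)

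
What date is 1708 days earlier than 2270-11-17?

March 15, 2266

−365 (one year) → Nov 17, 2269 (1343 left).
−365 (one year) → Nov 17, 2268 (978 left).
−366 (one year; includes Feb 29, 2268) → Nov 17, 2267 (612 left).
−365 (one year) → Nov 17, 2266 (247 left).
−17 → Oct 31, 2266 (end of Oct, 31 days; 230 left).
−31 → Sep 30, 2266 (end of Sep, 30 days; 199 left).
−30 → Aug 31, 2266 (end of Aug, 31 days; 169 left).
−31 → Jul 31, 2266 (end of Jul, 31 days; 138 left).
−31 → Jun 30, 2266 (end of Jun, 30 days; 107 left).
−30 → May 31, 2266 (end of May, 31 days; 77 left).
−31 → Apr 30, 2266 (end of Apr, 30 days; 46 left).
−30 → Mar 31, 2266 (end of Mar, 31 days; 16 left).
−16 → Mar 15, 2266.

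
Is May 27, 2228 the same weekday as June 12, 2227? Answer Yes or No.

Yes

From Jun 12, 2227 to May 27, 2228 is 350 days.
350 mod 7 = 0, so they are the same weekday.
(Jun 12, 2227 is a Tuesday; May 27, 2228 is a Tuesday.)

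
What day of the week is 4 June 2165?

Tuesday

Doomsday rule: the anchor day for the 2100s is Sunday. For year 65: 65÷12 = 5 r 5, and 5÷4 = 1, so 5+5+1 = 11.
Sunday + 11 ≡ Thursday — that's 2165's doomsday.
In June the doomsday date is Jun 6.
Jun 4 is 2 days before Jun 6; 2 mod 7 = 2, so Thursday − 2 = Tuesday.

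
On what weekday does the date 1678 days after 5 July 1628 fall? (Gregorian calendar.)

Jul 5, 1628 is a Wednesday.
1678 mod 7 = 5, so 1678 days after a Wednesday is Wednesday + 5 = Monday.

Monday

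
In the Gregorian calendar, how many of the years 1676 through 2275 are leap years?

Multiples of 4 in [1676,2275]: 150.
Of those, multiples of 100: 6 (not leap unless ÷400).
Multiples of 400: 1.
Leap years = 150 − 6 + 1 = 145.

145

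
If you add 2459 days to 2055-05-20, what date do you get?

+366 (one year; includes Feb 29, 2056) → May 20, 2056 (2093 left).
+365 (one year) → May 20, 2057 (1728 left).
+365 (one year) → May 20, 2058 (1363 left).
+365 (one year) → May 20, 2059 (998 left).
+366 (one year; includes Feb 29, 2060) → May 20, 2060 (632 left).
+365 (one year) → May 20, 2061 (267 left).
May has 31 days: +12 → Jun 1, 2061 (255 left).
Jun has 30 days: +30 → Jul 1, 2061 (225 left).
Jul has 31 days: +31 → Aug 1, 2061 (194 left).
Aug has 31 days: +31 → Sep 1, 2061 (163 left).
Sep has 30 days: +30 → Oct 1, 2061 (133 left).
Oct has 31 days: +31 → Nov 1, 2061 (102 left).
Nov has 30 days: +30 → Dec 1, 2061 (72 left).
Dec has 31 days: +31 → Jan 1, 2062 (41 left).
Jan has 31 days: +31 → Feb 1, 2062 (10 left).
+10 → Feb 11, 2062.

February 11, 2062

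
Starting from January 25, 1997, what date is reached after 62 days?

Jan has 31 days: +7 → Feb 1, 1997 (55 left).
Feb has 28 days: +28 → Mar 1, 1997 (27 left).
+27 → Mar 28, 1997.

March 28, 1997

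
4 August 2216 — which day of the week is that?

Doomsday rule: the anchor day for the 2200s is Friday. For year 16: 16÷12 = 1 r 4, and 4÷4 = 1, so 1+4+1 = 6.
Friday + 6 ≡ Thursday — that's 2216's doomsday.
In August the doomsday date is Aug 8.
Aug 4 is 4 days before Aug 8; 4 mod 7 = 4, so Thursday − 4 = Sunday.

Sunday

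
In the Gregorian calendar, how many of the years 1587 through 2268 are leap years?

Multiples of 4 in [1587,2268]: 171.
Of those, multiples of 100: 7 (not leap unless ÷400).
Multiples of 400: 2.
Leap years = 171 − 7 + 2 = 166.

166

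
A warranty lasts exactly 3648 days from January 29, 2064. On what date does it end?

+366 (one year; includes Feb 29, 2064) → Jan 29, 2065 (3282 left).
+365 (one year) → Jan 29, 2066 (2917 left).
+365 (one year) → Jan 29, 2067 (2552 left).
+365 (one year) → Jan 29, 2068 (2187 left).
+366 (one year; includes Feb 29, 2068) → Jan 29, 2069 (1821 left).
+365 (one year) → Jan 29, 2070 (1456 left).
+365 (one year) → Jan 29, 2071 (1091 left).
+365 (one year) → Jan 29, 2072 (726 left).
+366 (one year; includes Feb 29, 2072) → Jan 29, 2073 (360 left).
Jan has 31 days: +3 → Feb 1, 2073 (357 left).
Feb has 28 days: +28 → Mar 1, 2073 (329 left).
Mar has 31 days: +31 → Apr 1, 2073 (298 left).
Apr has 30 days: +30 → May 1, 2073 (268 left).
May has 31 days: +31 → Jun 1, 2073 (237 left).
Jun has 30 days: +30 → Jul 1, 2073 (207 left).
Jul has 31 days: +31 → Aug 1, 2073 (176 left).
Aug has 31 days: +31 → Sep 1, 2073 (145 left).
Sep has 30 days: +30 → Oct 1, 2073 (115 left).
Oct has 31 days: +31 → Nov 1, 2073 (84 left).
Nov has 30 days: +30 → Dec 1, 2073 (54 left).
Dec has 31 days: +31 → Jan 1, 2074 (23 left).
+23 → Jan 24, 2074.

January 24, 2074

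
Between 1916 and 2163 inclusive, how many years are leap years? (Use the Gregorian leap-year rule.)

Multiples of 4 in [1916,2163]: 62.
Of those, multiples of 100: 2 (not leap unless ÷400).
Multiples of 400: 1.
Leap years = 62 − 2 + 1 = 61.

61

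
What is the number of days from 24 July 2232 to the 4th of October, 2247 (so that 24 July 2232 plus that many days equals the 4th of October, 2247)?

5550

Jul 24, 2232 → Jul 24, 2233: 365 days.
Jul 24, 2233 → Jul 24, 2234: 365 days.
Jul 24, 2234 → Jul 24, 2235: 365 days.
Jul 24, 2235 → Jul 24, 2236: 366 days (Feb 29, 2236 is in that span).
Jul 24, 2236 → Jul 24, 2237: 365 days.
Jul 24, 2237 → Jul 24, 2238: 365 days.
Jul 24, 2238 → Jul 24, 2239: 365 days.
Jul 24, 2239 → Jul 24, 2240: 366 days (Feb 29, 2240 is in that span).
Jul 24, 2240 → Jul 24, 2241: 365 days.
Jul 24, 2241 → Jul 24, 2242: 365 days.
Jul 24, 2242 → Jul 24, 2243: 365 days.
Jul 24, 2243 → Jul 24, 2244: 366 days (Feb 29, 2244 is in that span).
Jul 24, 2244 → Jul 24, 2245: 365 days.
Jul 24, 2245 → Jul 24, 2246: 365 days.
Jul 24, 2246 → Jul 24, 2247: 365 days.
Jul 24, 2247 → Aug 24, 2247: 31 days (July has 31).
Aug 24, 2247 → Sep 24, 2247: 31 days (August has 31).
Sep 24, 2247 → Oct 4, 2247: 10 days.
Total: 5550 days.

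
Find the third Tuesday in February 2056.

February 1, 2056 is a Tuesday.
The first Tuesday is therefore February 1 (same day).
The third Tuesday is 1 + 2×7 = February 15.

February 15, 2056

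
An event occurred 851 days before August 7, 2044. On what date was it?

April 9, 2042

−366 (one year; includes Feb 29, 2044) → Aug 7, 2043 (485 left).
−365 (one year) → Aug 7, 2042 (120 left).
−7 → Jul 31, 2042 (end of Jul, 31 days; 113 left).
−31 → Jun 30, 2042 (end of Jun, 30 days; 82 left).
−30 → May 31, 2042 (end of May, 31 days; 52 left).
−31 → Apr 30, 2042 (end of Apr, 30 days; 21 left).
−21 → Apr 9, 2042.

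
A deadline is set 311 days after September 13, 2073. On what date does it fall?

July 21, 2074

Sep has 30 days: +18 → Oct 1, 2073 (293 left).
Oct has 31 days: +31 → Nov 1, 2073 (262 left).
Nov has 30 days: +30 → Dec 1, 2073 (232 left).
Dec has 31 days: +31 → Jan 1, 2074 (201 left).
Jan has 31 days: +31 → Feb 1, 2074 (170 left).
Feb has 28 days: +28 → Mar 1, 2074 (142 left).
Mar has 31 days: +31 → Apr 1, 2074 (111 left).
Apr has 30 days: +30 → May 1, 2074 (81 left).
May has 31 days: +31 → Jun 1, 2074 (50 left).
Jun has 30 days: +30 → Jul 1, 2074 (20 left).
+20 → Jul 21, 2074.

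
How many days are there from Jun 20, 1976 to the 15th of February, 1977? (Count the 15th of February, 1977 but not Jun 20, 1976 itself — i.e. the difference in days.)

240

Jun 20, 1976 → Jul 20, 1976: 30 days (June has 30).
Jul 20, 1976 → Aug 20, 1976: 31 days (July has 31).
Aug 20, 1976 → Sep 20, 1976: 31 days (August has 31).
Sep 20, 1976 → Oct 20, 1976: 30 days (September has 30).
Oct 20, 1976 → Nov 20, 1976: 31 days (October has 31).
Nov 20, 1976 → Dec 20, 1976: 30 days (November has 30).
Dec 20, 1976 → Jan 20, 1977: 31 days (December has 31).
Jan 20, 1977 → Feb 15, 1977: 26 days.
Total: 240 days.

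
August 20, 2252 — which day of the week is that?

Friday

Doomsday rule: the anchor day for the 2200s is Friday. For year 52: 52÷12 = 4 r 4, and 4÷4 = 1, so 4+4+1 = 9.
Friday + 9 ≡ Sunday — that's 2252's doomsday.
In August the doomsday date is Aug 8.
Aug 20 is 12 days after Aug 8; 12 mod 7 = 5, so Sunday + 5 = Friday.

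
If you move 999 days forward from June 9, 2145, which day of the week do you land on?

Monday

Jun 9, 2145 is a Wednesday.
999 mod 7 = 5, so 999 days after a Wednesday is Wednesday + 5 = Monday.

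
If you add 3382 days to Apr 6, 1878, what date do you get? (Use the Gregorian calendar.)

+365 (one year) → Apr 6, 1879 (3017 left).
+366 (one year; includes Feb 29, 1880) → Apr 6, 1880 (2651 left).
+365 (one year) → Apr 6, 1881 (2286 left).
+365 (one year) → Apr 6, 1882 (1921 left).
+365 (one year) → Apr 6, 1883 (1556 left).
+366 (one year; includes Feb 29, 1884) → Apr 6, 1884 (1190 left).
+365 (one year) → Apr 6, 1885 (825 left).
+365 (one year) → Apr 6, 1886 (460 left).
+365 (one year) → Apr 6, 1887 (95 left).
Apr has 30 days: +25 → May 1, 1887 (70 left).
May has 31 days: +31 → Jun 1, 1887 (39 left).
Jun has 30 days: +30 → Jul 1, 1887 (9 left).
+9 → Jul 10, 1887.

July 10, 1887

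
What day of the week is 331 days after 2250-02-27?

First find the weekday of Feb 27, 2250. Doomsday rule: the anchor day for the 2200s is Friday. For year 50: 50÷12 = 4 r 2, and 2÷4 = 0, so 4+2+0 = 6.
Friday + 6 ≡ Thursday — that's 2250's doomsday.
In February the doomsday date is Feb 28 (2250 is not a leap year).
Feb 27 is 1 day before Feb 28; 1 mod 7 = 1, so Thursday − 1 = Wednesday.
331 mod 7 = 2, so 331 days after a Wednesday is Wednesday + 2 = Friday.

Friday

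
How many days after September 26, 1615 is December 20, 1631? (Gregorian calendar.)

Sep 26, 1615 → Sep 26, 1616: 366 days (Feb 29, 1616 is in that span).
Sep 26, 1616 → Sep 26, 1617: 365 days.
Sep 26, 1617 → Sep 26, 1618: 365 days.
Sep 26, 1618 → Sep 26, 1619: 365 days.
Sep 26, 1619 → Sep 26, 1620: 366 days (Feb 29, 1620 is in that span).
Sep 26, 1620 → Sep 26, 1621: 365 days.
Sep 26, 1621 → Sep 26, 1622: 365 days.
Sep 26, 1622 → Sep 26, 1623: 365 days.
Sep 26, 1623 → Sep 26, 1624: 366 days (Feb 29, 1624 is in that span).
Sep 26, 1624 → Sep 26, 1625: 365 days.
Sep 26, 1625 → Sep 26, 1626: 365 days.
Sep 26, 1626 → Sep 26, 1627: 365 days.
Sep 26, 1627 → Sep 26, 1628: 366 days (Feb 29, 1628 is in that span).
Sep 26, 1628 → Sep 26, 1629: 365 days.
Sep 26, 1629 → Sep 26, 1630: 365 days.
Sep 26, 1630 → Sep 26, 1631: 365 days.
Sep 26, 1631 → Oct 26, 1631: 30 days (September has 30).
Oct 26, 1631 → Nov 26, 1631: 31 days (October has 31).
Nov 26, 1631 → Dec 20, 1631: 24 days.
Total: 5929 days.

5929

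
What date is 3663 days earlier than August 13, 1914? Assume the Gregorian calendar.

August 2, 1904

−365 (one year) → Aug 13, 1913 (3298 left).
−365 (one year) → Aug 13, 1912 (2933 left).
−366 (one year; includes Feb 29, 1912) → Aug 13, 1911 (2567 left).
−365 (one year) → Aug 13, 1910 (2202 left).
−365 (one year) → Aug 13, 1909 (1837 left).
−365 (one year) → Aug 13, 1908 (1472 left).
−366 (one year; includes Feb 29, 1908) → Aug 13, 1907 (1106 left).
−365 (one year) → Aug 13, 1906 (741 left).
−365 (one year) → Aug 13, 1905 (376 left).
−13 → Jul 31, 1905 (end of Jul, 31 days; 363 left).
−31 → Jun 30, 1905 (end of Jun, 30 days; 332 left).
−30 → May 31, 1905 (end of May, 31 days; 302 left).
−31 → Apr 30, 1905 (end of Apr, 30 days; 271 left).
−30 → Mar 31, 1905 (end of Mar, 31 days; 241 left).
−31 → Feb 28, 1905 (end of Feb, 28 days; 210 left).
−28 → Jan 31, 1905 (end of Jan, 31 days; 182 left).
−31 → Dec 31, 1904 (end of Dec, 31 days; 151 left).
−31 → Nov 30, 1904 (end of Nov, 30 days; 120 left).
−30 → Oct 31, 1904 (end of Oct, 31 days; 90 left).
−31 → Sep 30, 1904 (end of Sep, 30 days; 59 left).
−30 → Aug 31, 1904 (end of Aug, 31 days; 29 left).
−29 → Aug 2, 1904.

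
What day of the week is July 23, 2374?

Doomsday rule: the anchor day for the 2300s is Wednesday. For year 74: 74÷12 = 6 r 2, and 2÷4 = 0, so 6+2+0 = 8.
Wednesday + 8 ≡ Thursday — that's 2374's doomsday.
In July the doomsday date is Jul 11.
Jul 23 is 12 days after Jul 11; 12 mod 7 = 5, so Thursday + 5 = Tuesday.

Tuesday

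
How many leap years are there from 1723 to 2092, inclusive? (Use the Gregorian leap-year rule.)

91

Multiples of 4 in [1723,2092]: 93.
Of those, multiples of 100: 3 (not leap unless ÷400).
Multiples of 400: 1.
Leap years = 93 − 3 + 1 = 91.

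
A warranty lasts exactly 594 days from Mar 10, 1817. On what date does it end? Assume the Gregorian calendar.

+365 (one year) → Mar 10, 1818 (229 left).
Mar has 31 days: +22 → Apr 1, 1818 (207 left).
Apr has 30 days: +30 → May 1, 1818 (177 left).
May has 31 days: +31 → Jun 1, 1818 (146 left).
Jun has 30 days: +30 → Jul 1, 1818 (116 left).
Jul has 31 days: +31 → Aug 1, 1818 (85 left).
Aug has 31 days: +31 → Sep 1, 1818 (54 left).
Sep has 30 days: +30 → Oct 1, 1818 (24 left).
+24 → Oct 25, 1818.

October 25, 1818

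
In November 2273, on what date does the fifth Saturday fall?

November 1, 2273 is a Saturday.
The first Saturday is therefore November 1 (same day).
The fifth Saturday is 1 + 4×7 = November 29.

November 29, 2273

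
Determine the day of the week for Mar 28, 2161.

Saturday

Doomsday rule: the anchor day for the 2100s is Sunday. For year 61: 61÷12 = 5 r 1, and 1÷4 = 0, so 5+1+0 = 6.
Sunday + 6 ≡ Saturday — that's 2161's doomsday.
In March the doomsday date is Mar 14.
Mar 28 is 14 days after Mar 14; 14 mod 7 = 0, so Saturday + 0 = Saturday.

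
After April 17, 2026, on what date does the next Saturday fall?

April 18, 2026

Apr 17, 2026 is a Friday.
From Friday to the next Saturday is 1 day.
Apr 17, 2026 + 1 = Apr 18, 2026.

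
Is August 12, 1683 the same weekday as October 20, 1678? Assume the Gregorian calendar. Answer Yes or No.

From Oct 20, 1678 to Aug 12, 1683 is 1757 days.
1757 mod 7 = 0, so they are the same weekday.
(Oct 20, 1678 is a Thursday; Aug 12, 1683 is a Thursday.)

Yes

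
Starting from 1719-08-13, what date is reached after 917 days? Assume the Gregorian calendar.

+366 (one year; includes Feb 29, 1720) → Aug 13, 1720 (551 left).
+365 (one year) → Aug 13, 1721 (186 left).
Aug has 31 days: +19 → Sep 1, 1721 (167 left).
Sep has 30 days: +30 → Oct 1, 1721 (137 left).
Oct has 31 days: +31 → Nov 1, 1721 (106 left).
Nov has 30 days: +30 → Dec 1, 1721 (76 left).
Dec has 31 days: +31 → Jan 1, 1722 (45 left).
Jan has 31 days: +31 → Feb 1, 1722 (14 left).
+14 → Feb 15, 1722.

February 15, 1722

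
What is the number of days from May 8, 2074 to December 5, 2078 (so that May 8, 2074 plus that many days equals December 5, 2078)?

May 8, 2074 → May 8, 2075: 365 days.
May 8, 2075 → May 8, 2076: 366 days (Feb 29, 2076 is in that span).
May 8, 2076 → May 8, 2077: 365 days.
May 8, 2077 → May 8, 2078: 365 days.
May 8, 2078 → Jun 8, 2078: 31 days (May has 31).
Jun 8, 2078 → Jul 8, 2078: 30 days (June has 30).
Jul 8, 2078 → Aug 8, 2078: 31 days (July has 31).
Aug 8, 2078 → Sep 8, 2078: 31 days (August has 31).
Sep 8, 2078 → Oct 8, 2078: 30 days (September has 30).
Oct 8, 2078 → Nov 8, 2078: 31 days (October has 31).
Nov 8, 2078 → Dec 5, 2078: 27 days.
Total: 1672 days.

1672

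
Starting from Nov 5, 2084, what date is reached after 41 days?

Nov has 30 days: +26 → Dec 1, 2084 (15 left).
+15 → Dec 16, 2084.

December 16, 2084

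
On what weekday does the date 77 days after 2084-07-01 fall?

First find the weekday of Jul 1, 2084. Doomsday rule: the anchor day for the 2000s is Tuesday. For year 84: 84÷12 = 7 r 0, and 0÷4 = 0, so 7+0+0 = 7.
Tuesday + 7 ≡ Tuesday — that's 2084's doomsday.
In July the doomsday date is Jul 11.
Jul 1 is 10 days before Jul 11; 10 mod 7 = 3, so Tuesday − 3 = Saturday.
77 mod 7 = 0, so 77 days after a Saturday is Saturday + 0 = Saturday.

Saturday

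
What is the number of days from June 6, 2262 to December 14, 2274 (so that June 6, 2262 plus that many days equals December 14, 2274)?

Jun 6, 2262 → Jun 6, 2263: 365 days.
Jun 6, 2263 → Jun 6, 2264: 366 days (Feb 29, 2264 is in that span).
Jun 6, 2264 → Jun 6, 2265: 365 days.
Jun 6, 2265 → Jun 6, 2266: 365 days.
Jun 6, 2266 → Jun 6, 2267: 365 days.
Jun 6, 2267 → Jun 6, 2268: 366 days (Feb 29, 2268 is in that span).
Jun 6, 2268 → Jun 6, 2269: 365 days.
Jun 6, 2269 → Jun 6, 2270: 365 days.
Jun 6, 2270 → Jun 6, 2271: 365 days.
Jun 6, 2271 → Jun 6, 2272: 366 days (Feb 29, 2272 is in that span).
Jun 6, 2272 → Jun 6, 2273: 365 days.
Jun 6, 2273 → Jun 6, 2274: 365 days.
Jun 6, 2274 → Jul 6, 2274: 30 days (June has 30).
Jul 6, 2274 → Aug 6, 2274: 31 days (July has 31).
Aug 6, 2274 → Sep 6, 2274: 31 days (August has 31).
Sep 6, 2274 → Oct 6, 2274: 30 days (September has 30).
Oct 6, 2274 → Nov 6, 2274: 31 days (October has 31).
Nov 6, 2274 → Dec 6, 2274: 30 days (November has 30).
Dec 6, 2274 → Dec 14, 2274: 8 days.
Total: 4574 days.

4574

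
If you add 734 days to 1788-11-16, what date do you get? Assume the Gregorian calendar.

+365 (one year) → Nov 16, 1789 (369 left).
Nov has 30 days: +15 → Dec 1, 1789 (354 left).
Dec has 31 days: +31 → Jan 1, 1790 (323 left).
Jan has 31 days: +31 → Feb 1, 1790 (292 left).
Feb has 28 days: +28 → Mar 1, 1790 (264 left).
Mar has 31 days: +31 → Apr 1, 1790 (233 left).
Apr has 30 days: +30 → May 1, 1790 (203 left).
May has 31 days: +31 → Jun 1, 1790 (172 left).
Jun has 30 days: +30 → Jul 1, 1790 (142 left).
Jul has 31 days: +31 → Aug 1, 1790 (111 left).
Aug has 31 days: +31 → Sep 1, 1790 (80 left).
Sep has 30 days: +30 → Oct 1, 1790 (50 left).
Oct has 31 days: +31 → Nov 1, 1790 (19 left).
+19 → Nov 20, 1790.

November 20, 1790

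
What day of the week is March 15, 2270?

Doomsday rule: the anchor day for the 2200s is Friday. For year 70: 70÷12 = 5 r 10, and 10÷4 = 2, so 5+10+2 = 17.
Friday + 17 ≡ Monday — that's 2270's doomsday.
In March the doomsday date is Mar 14.
Mar 15 is 1 day after Mar 14; 1 mod 7 = 1, so Monday + 1 = Tuesday.

Tuesday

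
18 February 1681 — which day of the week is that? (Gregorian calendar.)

Tuesday

Doomsday rule: the anchor day for the 1600s is Tuesday. For year 81: 81÷12 = 6 r 9, and 9÷4 = 2, so 6+9+2 = 17.
Tuesday + 17 ≡ Friday — that's 1681's doomsday.
In February the doomsday date is Feb 28 (1681 is not a leap year).
Feb 18 is 10 days before Feb 28; 10 mod 7 = 3, so Friday − 3 = Tuesday.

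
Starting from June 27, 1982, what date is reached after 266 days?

Jun has 30 days: +4 → Jul 1, 1982 (262 left).
Jul has 31 days: +31 → Aug 1, 1982 (231 left).
Aug has 31 days: +31 → Sep 1, 1982 (200 left).
Sep has 30 days: +30 → Oct 1, 1982 (170 left).
Oct has 31 days: +31 → Nov 1, 1982 (139 left).
Nov has 30 days: +30 → Dec 1, 1982 (109 left).
Dec has 31 days: +31 → Jan 1, 1983 (78 left).
Jan has 31 days: +31 → Feb 1, 1983 (47 left).
Feb has 28 days: +28 → Mar 1, 1983 (19 left).
+19 → Mar 20, 1983.

March 20, 1983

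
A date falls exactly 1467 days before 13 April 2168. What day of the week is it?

Saturday

Apr 13, 2168 is a Wednesday.
1467 mod 7 = 4, so 1467 days before a Wednesday is Wednesday − 4 = Saturday.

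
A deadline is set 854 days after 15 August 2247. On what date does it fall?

+366 (one year; includes Feb 29, 2248) → Aug 15, 2248 (488 left).
+365 (one year) → Aug 15, 2249 (123 left).
Aug has 31 days: +17 → Sep 1, 2249 (106 left).
Sep has 30 days: +30 → Oct 1, 2249 (76 left).
Oct has 31 days: +31 → Nov 1, 2249 (45 left).
Nov has 30 days: +30 → Dec 1, 2249 (15 left).
+15 → Dec 16, 2249.

December 16, 2249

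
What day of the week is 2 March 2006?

Thursday

January 1, 2006 is a Sunday.
Jan 1, 2006 → Feb 1, 2006: 31 days (January has 31).
Feb 1, 2006 → Mar 1, 2006: 28 days (February has 28).
Mar 1, 2006 → Mar 2, 2006: 1 days.
Total: 60 days.
60 mod 7 = 4, so Sunday + 4 = Thursday.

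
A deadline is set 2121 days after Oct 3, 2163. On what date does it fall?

July 24, 2169

+366 (one year; includes Feb 29, 2164) → Oct 3, 2164 (1755 left).
+365 (one year) → Oct 3, 2165 (1390 left).
+365 (one year) → Oct 3, 2166 (1025 left).
+365 (one year) → Oct 3, 2167 (660 left).
+366 (one year; includes Feb 29, 2168) → Oct 3, 2168 (294 left).
Oct has 31 days: +29 → Nov 1, 2168 (265 left).
Nov has 30 days: +30 → Dec 1, 2168 (235 left).
Dec has 31 days: +31 → Jan 1, 2169 (204 left).
Jan has 31 days: +31 → Feb 1, 2169 (173 left).
Feb has 28 days: +28 → Mar 1, 2169 (145 left).
Mar has 31 days: +31 → Apr 1, 2169 (114 left).
Apr has 30 days: +30 → May 1, 2169 (84 left).
May has 31 days: +31 → Jun 1, 2169 (53 left).
Jun has 30 days: +30 → Jul 1, 2169 (23 left).
+23 → Jul 24, 2169.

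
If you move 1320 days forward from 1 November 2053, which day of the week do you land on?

Wednesday

First find the weekday of Nov 1, 2053. Doomsday rule: the anchor day for the 2000s is Tuesday. For year 53: 53÷12 = 4 r 5, and 5÷4 = 1, so 4+5+1 = 10.
Tuesday + 10 ≡ Friday — that's 2053's doomsday.
In November the doomsday date is Nov 7.
Nov 1 is 6 days before Nov 7; 6 mod 7 = 6, so Friday − 6 = Saturday.
1320 mod 7 = 4, so 1320 days after a Saturday is Saturday + 4 = Wednesday.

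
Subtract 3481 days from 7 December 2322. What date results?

May 27, 2313

−365 (one year) → Dec 7, 2321 (3116 left).
−365 (one year) → Dec 7, 2320 (2751 left).
−366 (one year; includes Feb 29, 2320) → Dec 7, 2319 (2385 left).
−365 (one year) → Dec 7, 2318 (2020 left).
−365 (one year) → Dec 7, 2317 (1655 left).
−365 (one year) → Dec 7, 2316 (1290 left).
−366 (one year; includes Feb 29, 2316) → Dec 7, 2315 (924 left).
−365 (one year) → Dec 7, 2314 (559 left).
−365 (one year) → Dec 7, 2313 (194 left).
−7 → Nov 30, 2313 (end of Nov, 30 days; 187 left).
−30 → Oct 31, 2313 (end of Oct, 31 days; 157 left).
−31 → Sep 30, 2313 (end of Sep, 30 days; 126 left).
−30 → Aug 31, 2313 (end of Aug, 31 days; 96 left).
−31 → Jul 31, 2313 (end of Jul, 31 days; 65 left).
−31 → Jun 30, 2313 (end of Jun, 30 days; 34 left).
−30 → May 31, 2313 (end of May, 31 days; 4 left).
−4 → May 27, 2313.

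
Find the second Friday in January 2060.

January 1, 2060 is a Thursday.
The first Friday is therefore January 2 (1 days later).
The second Friday is 2 + 1×7 = January 9.

January 9, 2060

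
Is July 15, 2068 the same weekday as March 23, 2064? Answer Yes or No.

From Mar 23, 2064 to Jul 15, 2068 is 1575 days.
1575 mod 7 = 0, so they are the same weekday.
(Mar 23, 2064 is a Sunday; Jul 15, 2068 is a Sunday.)

Yes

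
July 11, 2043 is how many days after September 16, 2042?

298

Sep 16, 2042 → Oct 16, 2042: 30 days (September has 30).
Oct 16, 2042 → Nov 16, 2042: 31 days (October has 31).
Nov 16, 2042 → Dec 16, 2042: 30 days (November has 30).
Dec 16, 2042 → Jan 16, 2043: 31 days (December has 31).
Jan 16, 2043 → Feb 16, 2043: 31 days (January has 31).
Feb 16, 2043 → Mar 16, 2043: 28 days (February has 28).
Mar 16, 2043 → Apr 16, 2043: 31 days (March has 31).
Apr 16, 2043 → May 16, 2043: 30 days (April has 30).
May 16, 2043 → Jun 16, 2043: 31 days (May has 31).
Jun 16, 2043 → Jul 11, 2043: 25 days.
Total: 298 days.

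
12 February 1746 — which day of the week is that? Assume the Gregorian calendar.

Saturday

Doomsday rule: the anchor day for the 1700s is Sunday. For year 46: 46÷12 = 3 r 10, and 10÷4 = 2, so 3+10+2 = 15.
Sunday + 15 ≡ Monday — that's 1746's doomsday.
In February the doomsday date is Feb 28 (1746 is not a leap year).
Feb 12 is 16 days before Feb 28; 16 mod 7 = 2, so Monday − 2 = Saturday.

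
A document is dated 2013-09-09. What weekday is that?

Doomsday rule: the anchor day for the 2000s is Tuesday. For year 13: 13÷12 = 1 r 1, and 1÷4 = 0, so 1+1+0 = 2.
Tuesday + 2 ≡ Thursday — that's 2013's doomsday.
In September the doomsday date is Sep 5.
Sep 9 is 4 days after Sep 5; 4 mod 7 = 4, so Thursday + 4 = Monday.

Monday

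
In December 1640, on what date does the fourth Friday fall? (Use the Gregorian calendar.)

December 28, 1640

December 1, 1640 is a Saturday.
The first Friday is therefore December 7 (6 days later).
The fourth Friday is 7 + 3×7 = December 28.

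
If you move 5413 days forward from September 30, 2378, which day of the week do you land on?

Sep 30, 2378 is a Saturday.
5413 mod 7 = 2, so 5413 days after a Saturday is Saturday + 2 = Monday.

Monday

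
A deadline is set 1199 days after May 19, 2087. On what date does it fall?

August 30, 2090

+366 (one year; includes Feb 29, 2088) → May 19, 2088 (833 left).
+365 (one year) → May 19, 2089 (468 left).
+365 (one year) → May 19, 2090 (103 left).
May has 31 days: +13 → Jun 1, 2090 (90 left).
Jun has 30 days: +30 → Jul 1, 2090 (60 left).
Jul has 31 days: +31 → Aug 1, 2090 (29 left).
+29 → Aug 30, 2090.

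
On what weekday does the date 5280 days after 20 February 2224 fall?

Sunday

First find the weekday of Feb 20, 2224. Doomsday rule: the anchor day for the 2200s is Friday. For year 24: 24÷12 = 2 r 0, and 0÷4 = 0, so 2+0+0 = 2.
Friday + 2 ≡ Sunday — that's 2224's doomsday.
In February the doomsday date is Feb 29 (2224 is a leap year (divisible by 4)).
Feb 20 is 9 days before Feb 29; 9 mod 7 = 2, so Sunday − 2 = Friday.
5280 mod 7 = 2, so 5280 days after a Friday is Friday + 2 = Sunday.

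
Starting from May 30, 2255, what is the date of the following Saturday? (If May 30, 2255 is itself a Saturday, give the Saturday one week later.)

May 30, 2255 is a Wednesday.
From Wednesday to the next Saturday is 3 days.
May 30, 2255 + 3 = Jun 2, 2255.

June 2, 2255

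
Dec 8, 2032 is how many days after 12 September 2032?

Sep 12, 2032 → Oct 12, 2032: 30 days (September has 30).
Oct 12, 2032 → Nov 12, 2032: 31 days (October has 31).
Nov 12, 2032 → Dec 8, 2032: 26 days.
Total: 87 days.

87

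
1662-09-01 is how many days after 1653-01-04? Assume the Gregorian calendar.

Jan 4, 1653 → Jan 4, 1654: 365 days.
Jan 4, 1654 → Jan 4, 1655: 365 days.
Jan 4, 1655 → Jan 4, 1656: 365 days.
Jan 4, 1656 → Jan 4, 1657: 366 days (Feb 29, 1656 is in that span).
Jan 4, 1657 → Jan 4, 1658: 365 days.
Jan 4, 1658 → Jan 4, 1659: 365 days.
Jan 4, 1659 → Jan 4, 1660: 365 days.
Jan 4, 1660 → Jan 4, 1661: 366 days (Feb 29, 1660 is in that span).
Jan 4, 1661 → Jan 4, 1662: 365 days.
Jan 4, 1662 → Feb 4, 1662: 31 days (January has 31).
Feb 4, 1662 → Mar 4, 1662: 28 days (February has 28).
Mar 4, 1662 → Apr 4, 1662: 31 days (March has 31).
Apr 4, 1662 → May 4, 1662: 30 days (April has 30).
May 4, 1662 → Jun 4, 1662: 31 days (May has 31).
Jun 4, 1662 → Jul 4, 1662: 30 days (June has 30).
Jul 4, 1662 → Aug 4, 1662: 31 days (July has 31).
Aug 4, 1662 → Sep 1, 1662: 28 days.
Total: 3527 days.

3527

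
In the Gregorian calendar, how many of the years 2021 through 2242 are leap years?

Multiples of 4 in [2021,2242]: 55.
Of those, multiples of 100: 2 (not leap unless ÷400).
Multiples of 400: 0.
Leap years = 55 − 2 + 0 = 53.

53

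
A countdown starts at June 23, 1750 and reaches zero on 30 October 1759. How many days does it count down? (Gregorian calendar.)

Jun 23, 1750 → Jun 23, 1751: 365 days.
Jun 23, 1751 → Jun 23, 1752: 366 days (Feb 29, 1752 is in that span).
Jun 23, 1752 → Jun 23, 1753: 365 days.
Jun 23, 1753 → Jun 23, 1754: 365 days.
Jun 23, 1754 → Jun 23, 1755: 365 days.
Jun 23, 1755 → Jun 23, 1756: 366 days (Feb 29, 1756 is in that span).
Jun 23, 1756 → Jun 23, 1757: 365 days.
Jun 23, 1757 → Jun 23, 1758: 365 days.
Jun 23, 1758 → Jun 23, 1759: 365 days.
Jun 23, 1759 → Jul 23, 1759: 30 days (June has 30).
Jul 23, 1759 → Aug 23, 1759: 31 days (July has 31).
Aug 23, 1759 → Sep 23, 1759: 31 days (August has 31).
Sep 23, 1759 → Oct 23, 1759: 30 days (September has 30).
Oct 23, 1759 → Oct 30, 1759: 7 days.
Total: 3416 days.

3416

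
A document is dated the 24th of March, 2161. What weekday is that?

Tuesday

Doomsday rule: the anchor day for the 2100s is Sunday. For year 61: 61÷12 = 5 r 1, and 1÷4 = 0, so 5+1+0 = 6.
Sunday + 6 ≡ Saturday — that's 2161's doomsday.
In March the doomsday date is Mar 14.
Mar 24 is 10 days after Mar 14; 10 mod 7 = 3, so Saturday + 3 = Tuesday.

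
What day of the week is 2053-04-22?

January 1, 2053 is a Wednesday.
Jan 1, 2053 → Feb 1, 2053: 31 days (January has 31).
Feb 1, 2053 → Mar 1, 2053: 28 days (February has 28).
Mar 1, 2053 → Apr 1, 2053: 31 days (March has 31).
Apr 1, 2053 → Apr 22, 2053: 21 days.
Total: 111 days.
111 mod 7 = 6, so Wednesday + 6 = Tuesday.

Tuesday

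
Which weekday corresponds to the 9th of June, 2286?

Doomsday rule: the anchor day for the 2200s is Friday. For year 86: 86÷12 = 7 r 2, and 2÷4 = 0, so 7+2+0 = 9.
Friday + 9 ≡ Sunday — that's 2286's doomsday.
In June the doomsday date is Jun 6.
Jun 9 is 3 days after Jun 6; 3 mod 7 = 3, so Sunday + 3 = Wednesday.

Wednesday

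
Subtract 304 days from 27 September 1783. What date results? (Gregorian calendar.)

−27 → Aug 31, 1783 (end of Aug, 31 days; 277 left).
−31 → Jul 31, 1783 (end of Jul, 31 days; 246 left).
−31 → Jun 30, 1783 (end of Jun, 30 days; 215 left).
−30 → May 31, 1783 (end of May, 31 days; 185 left).
−31 → Apr 30, 1783 (end of Apr, 30 days; 154 left).
−30 → Mar 31, 1783 (end of Mar, 31 days; 124 left).
−31 → Feb 28, 1783 (end of Feb, 28 days; 93 left).
−28 → Jan 31, 1783 (end of Jan, 31 days; 65 left).
−31 → Dec 31, 1782 (end of Dec, 31 days; 34 left).
−31 → Nov 30, 1782 (end of Nov, 30 days; 3 left).
−3 → Nov 27, 1782.

November 27, 1782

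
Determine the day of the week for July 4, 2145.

Doomsday rule: the anchor day for the 2100s is Sunday. For year 45: 45÷12 = 3 r 9, and 9÷4 = 2, so 3+9+2 = 14.
Sunday + 14 ≡ Sunday — that's 2145's doomsday.
In July the doomsday date is Jul 11.
Jul 4 is 7 days before Jul 11; 7 mod 7 = 0, so Sunday − 0 = Sunday.

Sunday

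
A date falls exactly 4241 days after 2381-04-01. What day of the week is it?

Apr 1, 2381 is a Wednesday.
4241 mod 7 = 6, so 4241 days after a Wednesday is Wednesday + 6 = Tuesday.

Tuesday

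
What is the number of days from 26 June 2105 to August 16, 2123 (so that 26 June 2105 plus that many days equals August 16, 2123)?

Jun 26, 2105 → Jun 26, 2106: 365 days.
Jun 26, 2106 → Jun 26, 2107: 365 days.
Jun 26, 2107 → Jun 26, 2108: 366 days (Feb 29, 2108 is in that span).
Jun 26, 2108 → Jun 26, 2109: 365 days.
Jun 26, 2109 → Jun 26, 2110: 365 days.
Jun 26, 2110 → Jun 26, 2111: 365 days.
Jun 26, 2111 → Jun 26, 2112: 366 days (Feb 29, 2112 is in that span).
Jun 26, 2112 → Jun 26, 2113: 365 days.
Jun 26, 2113 → Jun 26, 2114: 365 days.
Jun 26, 2114 → Jun 26, 2115: 365 days.
Jun 26, 2115 → Jun 26, 2116: 366 days (Feb 29, 2116 is in that span).
Jun 26, 2116 → Jun 26, 2117: 365 days.
Jun 26, 2117 → Jun 26, 2118: 365 days.
Jun 26, 2118 → Jun 26, 2119: 365 days.
Jun 26, 2119 → Jun 26, 2120: 366 days (Feb 29, 2120 is in that span).
Jun 26, 2120 → Jun 26, 2121: 365 days.
Jun 26, 2121 → Jun 26, 2122: 365 days.
Jun 26, 2122 → Jun 26, 2123: 365 days.
Jun 26, 2123 → Jul 26, 2123: 30 days (June has 30).
Jul 26, 2123 → Aug 16, 2123: 21 days.
Total: 6625 days.

6625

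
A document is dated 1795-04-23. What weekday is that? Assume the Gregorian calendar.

Doomsday rule: the anchor day for the 1700s is Sunday. For year 95: 95÷12 = 7 r 11, and 11÷4 = 2, so 7+11+2 = 20.
Sunday + 20 ≡ Saturday — that's 1795's doomsday.
In April the doomsday date is Apr 4.
Apr 23 is 19 days after Apr 4; 19 mod 7 = 5, so Saturday + 5 = Thursday.

Thursday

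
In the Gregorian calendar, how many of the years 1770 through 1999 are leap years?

Multiples of 4 in [1770,1999]: 57.
Of those, multiples of 100: 2 (not leap unless ÷400).
Multiples of 400: 0.
Leap years = 57 − 2 + 0 = 55.

55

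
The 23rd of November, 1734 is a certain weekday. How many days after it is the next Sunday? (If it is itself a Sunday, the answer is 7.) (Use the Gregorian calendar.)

Nov 23, 1734 is a Tuesday.
From Tuesday to the next Sunday is 5 days.

5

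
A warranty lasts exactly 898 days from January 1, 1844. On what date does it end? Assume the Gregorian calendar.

June 17, 1846

+366 (one year; includes Feb 29, 1844) → Jan 1, 1845 (532 left).
+365 (one year) → Jan 1, 1846 (167 left).
Jan has 31 days: +31 → Feb 1, 1846 (136 left).
Feb has 28 days: +28 → Mar 1, 1846 (108 left).
Mar has 31 days: +31 → Apr 1, 1846 (77 left).
Apr has 30 days: +30 → May 1, 1846 (47 left).
May has 31 days: +31 → Jun 1, 1846 (16 left).
+16 → Jun 17, 1846.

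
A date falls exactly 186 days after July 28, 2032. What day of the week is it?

Jul 28, 2032 is a Wednesday.
186 mod 7 = 4, so 186 days after a Wednesday is Wednesday + 4 = Sunday.

Sunday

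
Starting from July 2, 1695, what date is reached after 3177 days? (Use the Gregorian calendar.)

+366 (one year; includes Feb 29, 1696) → Jul 2, 1696 (2811 left).
+365 (one year) → Jul 2, 1697 (2446 left).
+365 (one year) → Jul 2, 1698 (2081 left).
+365 (one year) → Jul 2, 1699 (1716 left).
+365 (one year) → Jul 2, 1700 (1351 left).
+365 (one year) → Jul 2, 1701 (986 left).
+365 (one year) → Jul 2, 1702 (621 left).
+365 (one year) → Jul 2, 1703 (256 left).
Jul has 31 days: +30 → Aug 1, 1703 (226 left).
Aug has 31 days: +31 → Sep 1, 1703 (195 left).
Sep has 30 days: +30 → Oct 1, 1703 (165 left).
Oct has 31 days: +31 → Nov 1, 1703 (134 left).
Nov has 30 days: +30 → Dec 1, 1703 (104 left).
Dec has 31 days: +31 → Jan 1, 1704 (73 left).
Jan has 31 days: +31 → Feb 1, 1704 (42 left).
Feb has 29 days: +29 → Mar 1, 1704 (13 left).
+13 → Mar 14, 1704.

March 14, 1704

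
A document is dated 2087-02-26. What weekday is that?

Wednesday

Doomsday rule: the anchor day for the 2000s is Tuesday. For year 87: 87÷12 = 7 r 3, and 3÷4 = 0, so 7+3+0 = 10.
Tuesday + 10 ≡ Friday — that's 2087's doomsday.
In February the doomsday date is Feb 28 (2087 is not a leap year).
Feb 26 is 2 days before Feb 28; 2 mod 7 = 2, so Friday − 2 = Wednesday.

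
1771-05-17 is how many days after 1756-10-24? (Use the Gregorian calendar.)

5318

Oct 24, 1756 → Oct 24, 1757: 365 days.
Oct 24, 1757 → Oct 24, 1758: 365 days.
Oct 24, 1758 → Oct 24, 1759: 365 days.
Oct 24, 1759 → Oct 24, 1760: 366 days (Feb 29, 1760 is in that span).
Oct 24, 1760 → Oct 24, 1761: 365 days.
Oct 24, 1761 → Oct 24, 1762: 365 days.
Oct 24, 1762 → Oct 24, 1763: 365 days.
Oct 24, 1763 → Oct 24, 1764: 366 days (Feb 29, 1764 is in that span).
Oct 24, 1764 → Oct 24, 1765: 365 days.
Oct 24, 1765 → Oct 24, 1766: 365 days.
Oct 24, 1766 → Oct 24, 1767: 365 days.
Oct 24, 1767 → Oct 24, 1768: 366 days (Feb 29, 1768 is in that span).
Oct 24, 1768 → Oct 24, 1769: 365 days.
Oct 24, 1769 → Oct 24, 1770: 365 days.
Oct 24, 1770 → Nov 24, 1770: 31 days (October has 31).
Nov 24, 1770 → Dec 24, 1770: 30 days (November has 30).
Dec 24, 1770 → Jan 24, 1771: 31 days (December has 31).
Jan 24, 1771 → Feb 24, 1771: 31 days (January has 31).
Feb 24, 1771 → Mar 24, 1771: 28 days (February has 28).
Mar 24, 1771 → Apr 24, 1771: 31 days (March has 31).
Apr 24, 1771 → May 17, 1771: 23 days.
Total: 5318 days.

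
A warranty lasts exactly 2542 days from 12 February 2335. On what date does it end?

+365 (one year) → Feb 12, 2336 (2177 left).
+366 (one year; includes Feb 29, 2336) → Feb 12, 2337 (1811 left).
+365 (one year) → Feb 12, 2338 (1446 left).
+365 (one year) → Feb 12, 2339 (1081 left).
+365 (one year) → Feb 12, 2340 (716 left).
+366 (one year; includes Feb 29, 2340) → Feb 12, 2341 (350 left).
Feb has 28 days: +17 → Mar 1, 2341 (333 left).
Mar has 31 days: +31 → Apr 1, 2341 (302 left).
Apr has 30 days: +30 → May 1, 2341 (272 left).
May has 31 days: +31 → Jun 1, 2341 (241 left).
Jun has 30 days: +30 → Jul 1, 2341 (211 left).
Jul has 31 days: +31 → Aug 1, 2341 (180 left).
Aug has 31 days: +31 → Sep 1, 2341 (149 left).
Sep has 30 days: +30 → Oct 1, 2341 (119 left).
Oct has 31 days: +31 → Nov 1, 2341 (88 left).
Nov has 30 days: +30 → Dec 1, 2341 (58 left).
Dec has 31 days: +31 → Jan 1, 2342 (27 left).
+27 → Jan 28, 2342.

January 28, 2342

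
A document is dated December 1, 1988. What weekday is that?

January 1, 1988 is a Friday.
Jan 1, 1988 → Feb 1, 1988: 31 days (January has 31).
Feb 1, 1988 → Mar 1, 1988: 29 days (February has 29).
Mar 1, 1988 → Apr 1, 1988: 31 days (March has 31).
Apr 1, 1988 → May 1, 1988: 30 days (April has 30).
May 1, 1988 → Jun 1, 1988: 31 days (May has 31).
Jun 1, 1988 → Jul 1, 1988: 30 days (June has 30).
Jul 1, 1988 → Aug 1, 1988: 31 days (July has 31).
Aug 1, 1988 → Sep 1, 1988: 31 days (August has 31).
Sep 1, 1988 → Oct 1, 1988: 30 days (September has 30).
Oct 1, 1988 → Nov 1, 1988: 31 days (October has 31).
Nov 1, 1988 → Dec 1, 1988: 30 days.
Total: 335 days.
335 mod 7 = 6, so Friday + 6 = Thursday.

Thursday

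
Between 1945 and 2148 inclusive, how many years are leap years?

50

Multiples of 4 in [1945,2148]: 51.
Of those, multiples of 100: 2 (not leap unless ÷400).
Multiples of 400: 1.
Leap years = 51 − 2 + 1 = 50.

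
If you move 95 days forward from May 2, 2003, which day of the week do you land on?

Tuesday

May 2, 2003 is a Friday.
95 mod 7 = 4, so 95 days after a Friday is Friday + 4 = Tuesday.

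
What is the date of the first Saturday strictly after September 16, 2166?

Sep 16, 2166 is a Tuesday.
From Tuesday to the next Saturday is 4 days.
Sep 16, 2166 + 4 = Sep 20, 2166.

September 20, 2166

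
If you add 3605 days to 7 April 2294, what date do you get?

February 20, 2304

+365 (one year) → Apr 7, 2295 (3240 left).
+366 (one year; includes Feb 29, 2296) → Apr 7, 2296 (2874 left).
+365 (one year) → Apr 7, 2297 (2509 left).
+365 (one year) → Apr 7, 2298 (2144 left).
+365 (one year) → Apr 7, 2299 (1779 left).
+365 (one year) → Apr 7, 2300 (1414 left).
+365 (one year) → Apr 7, 2301 (1049 left).
+365 (one year) → Apr 7, 2302 (684 left).
+365 (one year) → Apr 7, 2303 (319 left).
Apr has 30 days: +24 → May 1, 2303 (295 left).
May has 31 days: +31 → Jun 1, 2303 (264 left).
Jun has 30 days: +30 → Jul 1, 2303 (234 left).
Jul has 31 days: +31 → Aug 1, 2303 (203 left).
Aug has 31 days: +31 → Sep 1, 2303 (172 left).
Sep has 30 days: +30 → Oct 1, 2303 (142 left).
Oct has 31 days: +31 → Nov 1, 2303 (111 left).
Nov has 30 days: +30 → Dec 1, 2303 (81 left).
Dec has 31 days: +31 → Jan 1, 2304 (50 left).
Jan has 31 days: +31 → Feb 1, 2304 (19 left).
+19 → Feb 20, 2304.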